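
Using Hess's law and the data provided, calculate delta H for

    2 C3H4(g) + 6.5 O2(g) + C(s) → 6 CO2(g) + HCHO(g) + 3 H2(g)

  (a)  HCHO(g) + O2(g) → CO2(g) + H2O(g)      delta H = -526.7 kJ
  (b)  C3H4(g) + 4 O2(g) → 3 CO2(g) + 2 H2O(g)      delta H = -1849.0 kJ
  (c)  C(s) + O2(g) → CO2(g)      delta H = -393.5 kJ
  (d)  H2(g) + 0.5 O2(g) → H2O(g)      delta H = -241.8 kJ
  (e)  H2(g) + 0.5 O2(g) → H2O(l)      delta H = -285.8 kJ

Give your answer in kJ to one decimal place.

(a) reversed: +526.7 kJ
(b) × 2: (2)·(-1849.0) = -3698.0 kJ
(c) as written: -393.5 kJ
(d) reversed and × 3: (-3)·(-241.8) = +725.4 kJ
(e): not needed.
delta H = (+526.7) + (-3698.0) + (-393.5) + (+725.4) = -2839.4 kJ

delta H = -2839.4 kJ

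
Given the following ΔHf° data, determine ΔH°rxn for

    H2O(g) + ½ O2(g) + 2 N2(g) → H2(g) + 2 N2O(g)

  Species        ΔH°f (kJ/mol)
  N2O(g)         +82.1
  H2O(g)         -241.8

Products: 1·(+0.0) + 2·(+82.1) = +164.2
Reactants: 1·(-241.8) + 1/2·(+0.0) + 2·(+0.0) = -241.8
ΔH°rxn = (+164.2) − (-241.8) = 406.0 kJ/mol

ΔH°rxn = 406.0 kJ/mol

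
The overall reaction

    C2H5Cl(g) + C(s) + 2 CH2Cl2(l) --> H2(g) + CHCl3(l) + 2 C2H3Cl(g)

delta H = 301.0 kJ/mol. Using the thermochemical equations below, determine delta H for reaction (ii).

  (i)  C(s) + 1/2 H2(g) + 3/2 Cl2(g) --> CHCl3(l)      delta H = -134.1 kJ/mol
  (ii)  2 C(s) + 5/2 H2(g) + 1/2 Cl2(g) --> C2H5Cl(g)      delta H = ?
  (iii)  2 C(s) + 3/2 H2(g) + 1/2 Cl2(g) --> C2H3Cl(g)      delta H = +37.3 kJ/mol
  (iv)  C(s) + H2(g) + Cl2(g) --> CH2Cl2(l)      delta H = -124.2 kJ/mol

delta H = -112.1 kJ/mol

(i) as written (CHCl3(l) already on the product side): -134.1 kJ/mol
(ii) reversed (C2H5Cl(g) must end up as a reactant): contributes −x
(iii) × 2 (scale by 2 for the 2 C2H3Cl(g)): (2)·(+37.3) = +74.6 kJ/mol
(iv) reversed and × 2 (CH2Cl2(l) must end up as a reactant; scale by 2 for the 2 CH2Cl2(l)): (-2)·(-124.2) = +248.4 kJ/mol
+301.0 = (-134.1) + (+74.6) + (+248.4) − x
x = (+301.0 − (+188.9)) / (-1) = -112.1 kJ/mol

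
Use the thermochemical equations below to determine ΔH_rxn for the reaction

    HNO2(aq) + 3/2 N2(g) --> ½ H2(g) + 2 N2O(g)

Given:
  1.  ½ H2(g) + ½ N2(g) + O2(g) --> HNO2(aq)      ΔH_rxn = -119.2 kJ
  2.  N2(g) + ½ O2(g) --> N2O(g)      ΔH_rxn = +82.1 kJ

ΔH_rxn = 283.4 kJ

eq. 1 reversed: +119.2 kJ
eq. 2 × 2: (2)·(+82.1) = +164.2 kJ
Since enthalpy is a state function, ΔH_rxn = (-1)·(-119.2) + (2)·(+82.1) = 283.4 kJ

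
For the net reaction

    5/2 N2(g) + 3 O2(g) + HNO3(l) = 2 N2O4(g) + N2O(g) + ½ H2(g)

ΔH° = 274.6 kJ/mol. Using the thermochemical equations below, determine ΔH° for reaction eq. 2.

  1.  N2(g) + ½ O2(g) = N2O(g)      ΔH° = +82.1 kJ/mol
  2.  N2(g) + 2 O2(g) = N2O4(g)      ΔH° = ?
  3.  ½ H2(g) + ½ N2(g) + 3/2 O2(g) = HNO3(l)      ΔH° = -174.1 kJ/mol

ΔH° = 9.2 kJ/mol

eq. 1 as written (N2O(g) already on the product side): +82.1 kJ/mol
eq. 2 × 2 (scale by 2 for the 2 N2O4(g)): contributes 2·x
eq. 3 reversed (reverse to put HNO3(l) on the reactant side): +174.1 kJ/mol
+274.6 = (+82.1) + (+174.1) + 2·x
x = (+274.6 − (+256.2)) / (2) = 9.2 kJ/mol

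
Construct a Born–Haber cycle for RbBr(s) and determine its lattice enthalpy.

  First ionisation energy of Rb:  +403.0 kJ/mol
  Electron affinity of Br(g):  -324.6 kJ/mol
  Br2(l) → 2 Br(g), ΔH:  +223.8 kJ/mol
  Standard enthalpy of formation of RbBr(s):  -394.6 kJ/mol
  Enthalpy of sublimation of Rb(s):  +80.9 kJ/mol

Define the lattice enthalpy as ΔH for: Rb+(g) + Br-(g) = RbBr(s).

ΔHf° = 1·ΔHsub + 1·(ΣIE) + 1/2·D(Br2) + 1·EA + U
-394.6 = 1·(+80.9) + 1·(+403.0) + 1/2·(+223.8) + 1·(-324.6) + U
U = -394.6 − (+271.2) = -665.8 kJ/mol

U = -665.8 kJ/mol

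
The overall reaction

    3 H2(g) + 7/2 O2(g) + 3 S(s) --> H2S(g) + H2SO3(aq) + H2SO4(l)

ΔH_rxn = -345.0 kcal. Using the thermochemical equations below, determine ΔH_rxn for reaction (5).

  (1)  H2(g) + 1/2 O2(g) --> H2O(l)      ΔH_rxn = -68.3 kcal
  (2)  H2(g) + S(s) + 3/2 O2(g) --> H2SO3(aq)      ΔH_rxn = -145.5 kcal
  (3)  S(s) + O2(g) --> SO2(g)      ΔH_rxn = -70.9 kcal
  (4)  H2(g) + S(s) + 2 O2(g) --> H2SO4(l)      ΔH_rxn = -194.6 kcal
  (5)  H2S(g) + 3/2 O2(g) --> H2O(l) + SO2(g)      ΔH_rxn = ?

(1) as written: -68.3 kcal
(2) as written (H2SO3(aq) already on the product side): -145.5 kcal
(3) as written: -70.9 kcal
(4) as written (H2SO4(l) already on the product side): -194.6 kcal
(5) reversed (H2S(g) must end up as a product): contributes −x
-345.0 = (-68.3) + (-145.5) + (-70.9) + (-194.6) − x
x = (-345.0 − (-479.3)) / (-1) = -134.3 kcal

ΔH_rxn = -134.3 kcal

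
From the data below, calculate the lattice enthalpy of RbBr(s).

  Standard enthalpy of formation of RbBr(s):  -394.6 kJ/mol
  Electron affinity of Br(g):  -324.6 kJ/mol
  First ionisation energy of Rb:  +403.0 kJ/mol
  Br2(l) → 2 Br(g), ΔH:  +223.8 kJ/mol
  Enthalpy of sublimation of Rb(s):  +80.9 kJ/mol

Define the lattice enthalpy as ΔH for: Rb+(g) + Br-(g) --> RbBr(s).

ΔHf° = 1·ΔHsub + 1·(ΣIE) + 1/2·D(Br2) + 1·EA + U
-394.6 = 1·(+80.9) + 1·(+403.0) + 1/2·(+223.8) + 1·(-324.6) + U
U = -394.6 − (+271.2) = -665.8 kJ/mol

U = -665.8 kJ/mol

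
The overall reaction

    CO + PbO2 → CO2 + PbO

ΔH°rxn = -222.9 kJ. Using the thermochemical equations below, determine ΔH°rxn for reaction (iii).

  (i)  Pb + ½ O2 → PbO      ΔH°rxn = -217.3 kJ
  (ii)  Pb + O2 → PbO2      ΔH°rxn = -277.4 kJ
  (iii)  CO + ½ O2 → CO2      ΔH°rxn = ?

(i) as written: -217.3 kJ
(ii) reversed: +277.4 kJ
(iii) as written: contributes x
-222.9 = (-217.3) + (+277.4) + x
x = (-222.9 − (+60.1)) / (1) = -283.0 kJ

ΔH°rxn = -283.0 kJ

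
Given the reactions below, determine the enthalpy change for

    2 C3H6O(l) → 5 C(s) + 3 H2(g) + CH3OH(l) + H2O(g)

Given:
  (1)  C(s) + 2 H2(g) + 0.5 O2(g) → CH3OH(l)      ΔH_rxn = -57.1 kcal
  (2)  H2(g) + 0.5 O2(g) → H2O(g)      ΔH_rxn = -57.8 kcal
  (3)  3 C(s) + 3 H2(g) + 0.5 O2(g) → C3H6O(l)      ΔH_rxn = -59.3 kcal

ΔH_rxn = 3.7 kcal

(1) as written (CH3OH(l) already on the product side): -57.1 kcal
(2) as written (H2O(g) already on the product side): -57.8 kcal
(3) reversed and × 2 (reverse to put C3H6O(l) on the reactant side; scale by 2 for the 2 C3H6O(l)): (-2)·(-59.3) = +118.6 kcal
ΔH_rxn = (1)·(-57.1) + (1)·(-57.8) + (-2)·(-59.3) = 3.7 kcal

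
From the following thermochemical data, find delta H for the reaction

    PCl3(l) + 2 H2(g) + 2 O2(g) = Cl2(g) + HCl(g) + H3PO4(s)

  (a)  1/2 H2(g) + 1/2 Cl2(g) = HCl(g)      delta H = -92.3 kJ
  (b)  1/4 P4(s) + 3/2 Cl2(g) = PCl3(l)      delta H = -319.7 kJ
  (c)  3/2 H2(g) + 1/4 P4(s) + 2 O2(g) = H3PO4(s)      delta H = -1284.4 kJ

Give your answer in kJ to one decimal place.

delta H = -1057.0 kJ

(a) as written (HCl(g) already on the product side): -92.3 kJ
(b) reversed (PCl3(l) must end up as a reactant): +319.7 kJ
(c) as written (H3PO4(s) already on the product side): -1284.4 kJ
delta H = (-92.3) + (+319.7) + (-1284.4) = -1057.0 kJ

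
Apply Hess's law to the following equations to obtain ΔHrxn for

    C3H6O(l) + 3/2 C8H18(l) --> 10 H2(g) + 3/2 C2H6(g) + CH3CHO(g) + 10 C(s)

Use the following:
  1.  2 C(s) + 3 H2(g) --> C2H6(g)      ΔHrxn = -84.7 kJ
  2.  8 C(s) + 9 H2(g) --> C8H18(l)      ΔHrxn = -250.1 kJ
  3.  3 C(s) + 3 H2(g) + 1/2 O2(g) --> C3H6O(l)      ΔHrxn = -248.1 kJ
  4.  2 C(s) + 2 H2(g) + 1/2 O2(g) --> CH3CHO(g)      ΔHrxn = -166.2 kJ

eq. 1 × 3/2: (3/2)·(-84.7) = -127.05 kJ
eq. 2 reversed and × 3/2: (-3/2)·(-250.1) = +375.15 kJ
eq. 3 reversed: +248.1 kJ
eq. 4 as written: -166.2 kJ
ΔHrxn = (3/2)·(-84.7) + (-3/2)·(-250.1) + (-1)·(-248.1) + (1)·(-166.2) = 330.0 kJ

ΔHrxn = 330.0 kJ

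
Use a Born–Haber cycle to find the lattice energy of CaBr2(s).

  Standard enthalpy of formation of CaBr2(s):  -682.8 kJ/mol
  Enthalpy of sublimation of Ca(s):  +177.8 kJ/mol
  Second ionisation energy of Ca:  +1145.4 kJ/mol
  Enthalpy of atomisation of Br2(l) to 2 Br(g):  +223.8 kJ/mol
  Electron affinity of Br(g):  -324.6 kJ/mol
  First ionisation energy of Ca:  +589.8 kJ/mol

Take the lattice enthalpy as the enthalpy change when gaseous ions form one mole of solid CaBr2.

ΔHf° = 1·ΔHsub + 1·(ΣIE) + 1·D(Br2) + 2·EA + U
-682.8 = 1·(+177.8) + 1·(+1735.2) + 1·(+223.8) + 2·(-324.6) + U
U = -682.8 − (+1487.6) = -2170.4 kJ/mol

U = -2170.4 kJ/mol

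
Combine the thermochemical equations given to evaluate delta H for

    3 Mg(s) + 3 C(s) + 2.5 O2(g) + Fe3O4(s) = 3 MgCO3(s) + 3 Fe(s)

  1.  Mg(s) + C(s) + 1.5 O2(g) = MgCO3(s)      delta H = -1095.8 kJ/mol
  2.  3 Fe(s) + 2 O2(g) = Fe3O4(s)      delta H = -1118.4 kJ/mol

eq. 1 × 3 (scale by 3 for the 3 MgCO3(s)): (3)·(-1095.8) = -3287.4 kJ/mol
eq. 2 reversed (Fe3O4(s) must end up as a reactant): +1118.4 kJ/mol
delta H = (3)·(-1095.8) + (-1)·(-1118.4) = -2169.0 kJ/mol

delta H = -2169.0 kJ/mol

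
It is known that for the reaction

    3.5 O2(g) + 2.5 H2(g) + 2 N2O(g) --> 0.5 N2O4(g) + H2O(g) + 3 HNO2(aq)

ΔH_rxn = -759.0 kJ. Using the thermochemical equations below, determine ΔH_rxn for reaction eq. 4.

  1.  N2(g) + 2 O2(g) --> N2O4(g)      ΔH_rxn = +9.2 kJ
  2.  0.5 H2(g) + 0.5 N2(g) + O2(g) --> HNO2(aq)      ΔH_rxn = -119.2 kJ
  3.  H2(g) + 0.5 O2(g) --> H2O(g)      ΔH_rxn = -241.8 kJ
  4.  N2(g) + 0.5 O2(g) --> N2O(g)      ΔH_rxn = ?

eq. 1 × 1/2: (1/2)·(+9.2) = +4.6 kJ
eq. 2 × 3: (3)·(-119.2) = -357.6 kJ
eq. 3 as written: -241.8 kJ
eq. 4 reversed and × 2: contributes −2·x
-759.0 = (+4.6) + (-357.6) + (-241.8) − 2·x
x = (-759.0 − (-594.8)) / (-2) = 82.1 kJ

ΔH_rxn = 82.1 kJ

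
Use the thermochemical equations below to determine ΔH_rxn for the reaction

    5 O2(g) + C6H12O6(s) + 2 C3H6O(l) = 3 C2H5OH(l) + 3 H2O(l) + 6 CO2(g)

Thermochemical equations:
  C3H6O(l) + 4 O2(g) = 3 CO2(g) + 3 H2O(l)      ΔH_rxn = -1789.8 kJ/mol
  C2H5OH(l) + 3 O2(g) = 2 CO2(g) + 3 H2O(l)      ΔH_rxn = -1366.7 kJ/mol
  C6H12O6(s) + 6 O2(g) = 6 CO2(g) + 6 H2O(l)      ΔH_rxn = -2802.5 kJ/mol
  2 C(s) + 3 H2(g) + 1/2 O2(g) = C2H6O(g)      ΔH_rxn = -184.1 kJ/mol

ΔH_rxn = -2282.0 kJ/mol

equation 1 × 2: (2)·(-1789.8) = -3579.6 kJ/mol
equation 2 reversed and × 3: (-3)·(-1366.7) = +4100.1 kJ/mol
equation 3 as written: -2802.5 kJ/mol
equation 4: not needed.
ΔH_rxn = (-3579.6) + (+4100.1) + (-2802.5) = -2282.0 kJ/mol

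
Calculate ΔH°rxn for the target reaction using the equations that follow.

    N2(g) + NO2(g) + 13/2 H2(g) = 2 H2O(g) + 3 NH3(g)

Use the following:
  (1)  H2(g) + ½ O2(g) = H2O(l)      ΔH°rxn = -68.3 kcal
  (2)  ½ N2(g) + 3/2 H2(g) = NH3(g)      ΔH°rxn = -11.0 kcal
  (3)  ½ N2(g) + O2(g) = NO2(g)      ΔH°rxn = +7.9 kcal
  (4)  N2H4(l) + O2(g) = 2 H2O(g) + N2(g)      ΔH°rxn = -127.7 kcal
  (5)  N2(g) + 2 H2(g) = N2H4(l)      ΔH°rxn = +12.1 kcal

(1): not needed.
(2) × 3: (3)·(-11.0) = -33.0 kcal
(3) reversed: -7.9 kcal
(4) as written: -127.7 kcal
(5) as written: +12.1 kcal
Since enthalpy is a state function, ΔH°rxn = (3)·(-11.0) + (-1)·(+7.9) + (1)·(-127.7) + (1)·(+12.1) = -156.5 kcal

ΔH°rxn = -156.5 kcal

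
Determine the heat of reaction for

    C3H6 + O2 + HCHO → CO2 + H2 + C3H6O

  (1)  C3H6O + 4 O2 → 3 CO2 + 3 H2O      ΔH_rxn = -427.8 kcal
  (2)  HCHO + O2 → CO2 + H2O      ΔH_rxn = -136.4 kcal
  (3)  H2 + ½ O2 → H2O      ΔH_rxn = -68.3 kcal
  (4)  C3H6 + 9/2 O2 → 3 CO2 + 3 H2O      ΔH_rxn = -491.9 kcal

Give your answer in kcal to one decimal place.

(1) reversed: +427.8 kcal
(2) as written: -136.4 kcal
(3) reversed: +68.3 kcal
(4) as written: -491.9 kcal
By Hess's law, ΔH_rxn = (+427.8) + (-136.4) + (+68.3) + (-491.9) = -132.2 kcal

ΔH_rxn = -132.2 kcal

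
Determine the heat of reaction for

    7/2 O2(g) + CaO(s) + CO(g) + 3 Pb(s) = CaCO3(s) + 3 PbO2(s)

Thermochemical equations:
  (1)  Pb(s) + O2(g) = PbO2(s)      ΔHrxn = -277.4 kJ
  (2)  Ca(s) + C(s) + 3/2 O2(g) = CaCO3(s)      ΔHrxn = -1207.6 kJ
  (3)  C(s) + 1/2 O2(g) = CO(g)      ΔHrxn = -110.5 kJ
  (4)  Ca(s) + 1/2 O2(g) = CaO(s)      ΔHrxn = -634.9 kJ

ΔHrxn = -1294.4 kJ

(1) × 3: (3)·(-277.4) = -832.2 kJ
(2) as written: -1207.6 kJ
(3) reversed: +110.5 kJ
(4) reversed: +634.9 kJ
Combining the equations, ΔHrxn = (-832.2) + (-1207.6) + (+110.5) + (+634.9) = -1294.4 kJ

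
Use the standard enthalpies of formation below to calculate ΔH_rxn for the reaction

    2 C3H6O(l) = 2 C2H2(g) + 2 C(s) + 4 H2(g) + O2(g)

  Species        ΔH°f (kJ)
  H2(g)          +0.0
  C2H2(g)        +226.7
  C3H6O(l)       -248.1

ΔH_rxn = 949.6 kJ

Products: 2·(+226.7) + 2·(+0.0) + 4·(+0.0) + 1·(+0.0) = +453.4
Reactants: 2·(-248.1) = -496.2
ΔH_rxn = (+453.4) − (-496.2) = 949.6 kJ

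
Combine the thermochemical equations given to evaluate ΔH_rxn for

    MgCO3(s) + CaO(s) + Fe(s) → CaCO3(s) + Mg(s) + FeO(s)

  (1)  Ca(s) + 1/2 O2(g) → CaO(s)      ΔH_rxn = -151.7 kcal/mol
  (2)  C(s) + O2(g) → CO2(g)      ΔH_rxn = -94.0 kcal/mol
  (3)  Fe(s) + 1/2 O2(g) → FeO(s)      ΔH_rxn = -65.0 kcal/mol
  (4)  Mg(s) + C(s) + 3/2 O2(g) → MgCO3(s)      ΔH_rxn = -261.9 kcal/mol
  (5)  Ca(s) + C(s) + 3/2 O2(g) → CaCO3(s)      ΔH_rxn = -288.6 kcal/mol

(1) reversed (reverse to put CaO(s) on the reactant side): +151.7 kcal/mol
(2): not needed (CO2(g) appears nowhere else).
(3) as written (FeO(s) already on the product side): -65.0 kcal/mol
(4) reversed (MgCO3(s) must end up as a reactant): +261.9 kcal/mol
(5) as written (CaCO3(s) already on the product side): -288.6 kcal/mol
Combining the equations, ΔH_rxn = (-1)·(-151.7) + (1)·(-65.0) + (-1)·(-261.9) + (1)·(-288.6) = 60.0 kcal/mol

ΔH_rxn = 60.0 kcal/mol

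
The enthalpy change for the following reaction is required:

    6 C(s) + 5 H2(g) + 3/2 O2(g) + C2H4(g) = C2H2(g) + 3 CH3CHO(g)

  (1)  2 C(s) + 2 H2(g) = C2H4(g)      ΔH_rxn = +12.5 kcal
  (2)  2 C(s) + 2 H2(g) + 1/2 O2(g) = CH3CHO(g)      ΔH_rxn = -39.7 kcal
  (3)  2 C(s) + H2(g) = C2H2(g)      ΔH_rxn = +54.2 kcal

(1) reversed: -12.5 kcal
(2) × 3: (3)·(-39.7) = -119.1 kcal
(3) as written: +54.2 kcal
By Hess's law, ΔH_rxn = (-12.5) + (-119.1) + (+54.2) = -77.4 kcal

ΔH_rxn = -77.4 kcal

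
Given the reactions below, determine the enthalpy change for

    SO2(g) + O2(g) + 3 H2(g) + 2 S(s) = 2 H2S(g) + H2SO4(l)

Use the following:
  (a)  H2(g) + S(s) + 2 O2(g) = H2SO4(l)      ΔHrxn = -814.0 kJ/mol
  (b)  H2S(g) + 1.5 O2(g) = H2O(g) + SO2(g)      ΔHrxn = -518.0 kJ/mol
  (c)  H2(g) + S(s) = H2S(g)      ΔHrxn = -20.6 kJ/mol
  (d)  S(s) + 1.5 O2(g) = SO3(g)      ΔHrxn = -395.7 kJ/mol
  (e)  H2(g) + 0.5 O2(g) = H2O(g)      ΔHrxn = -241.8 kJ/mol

(a) as written: -814.0 kJ/mol
(b) reversed: +518.0 kJ/mol
(c) as written: -20.6 kJ/mol
(d): not needed.
(e) as written: -241.8 kJ/mol
ΔHrxn = (-814.0) + (+518.0) + (-20.6) + (-241.8) = -558.4 kJ/mol

ΔHrxn = -558.4 kJ/mol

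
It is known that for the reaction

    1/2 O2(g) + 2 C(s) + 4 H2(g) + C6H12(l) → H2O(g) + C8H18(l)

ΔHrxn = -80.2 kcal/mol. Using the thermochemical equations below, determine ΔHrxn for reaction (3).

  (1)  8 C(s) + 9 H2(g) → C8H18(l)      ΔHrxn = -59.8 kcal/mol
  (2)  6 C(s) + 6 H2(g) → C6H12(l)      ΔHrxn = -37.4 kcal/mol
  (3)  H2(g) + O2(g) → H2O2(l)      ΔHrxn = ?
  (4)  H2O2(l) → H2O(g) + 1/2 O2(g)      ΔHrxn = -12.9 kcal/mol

(1) as written: -59.8 kcal/mol
(2) reversed: +37.4 kcal/mol
(3) as written: contributes x
(4) as written: -12.9 kcal/mol
-80.2 = (-59.8) + (+37.4) + (-12.9) + x
x = (-80.2 − (-35.3)) / (1) = -44.9 kcal/mol

ΔHrxn = -44.9 kcal/mol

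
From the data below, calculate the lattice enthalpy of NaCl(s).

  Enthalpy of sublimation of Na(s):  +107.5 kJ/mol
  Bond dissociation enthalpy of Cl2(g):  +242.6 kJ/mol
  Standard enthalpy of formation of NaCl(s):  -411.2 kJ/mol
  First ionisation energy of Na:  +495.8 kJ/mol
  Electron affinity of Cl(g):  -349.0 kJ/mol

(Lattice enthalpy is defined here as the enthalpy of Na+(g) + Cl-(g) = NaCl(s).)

U = -786.8 kJ/mol

ΔHf° = 1·ΔHsub + 1·(ΣIE) + 1/2·D(Cl2) + 1·EA + U
-411.2 = 1·(+107.5) + 1·(+495.8) + 1/2·(+242.6) + 1·(-349.0) + U
U = -411.2 − (+375.6) = -786.8 kJ/mol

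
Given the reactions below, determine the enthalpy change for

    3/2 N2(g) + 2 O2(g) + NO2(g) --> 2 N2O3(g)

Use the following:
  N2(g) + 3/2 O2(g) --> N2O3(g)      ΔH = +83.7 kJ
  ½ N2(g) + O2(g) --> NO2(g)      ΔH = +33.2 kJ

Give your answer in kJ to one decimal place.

ΔH = 134.2 kJ

equation 1 × 2 (×2 to match 2 N2O3(g) in the target): (2)·(+83.7) = +167.4 kJ
equation 2 reversed (NO2(g) must end up as a reactant): -33.2 kJ
ΔH = (2)·(+83.7) + (-1)·(+33.2) = 134.2 kJ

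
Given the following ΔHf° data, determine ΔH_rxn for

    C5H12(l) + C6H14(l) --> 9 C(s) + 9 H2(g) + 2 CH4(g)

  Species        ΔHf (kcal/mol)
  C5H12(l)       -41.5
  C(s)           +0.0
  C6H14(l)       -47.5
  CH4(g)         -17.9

ΔH_rxn = 53.2 kcal/mol

ΔH°rxn = Σ nΔHf°(products) − Σ nΔHf°(reactants).
Products: 9·(+0.0) + 9·(+0.0) + 2·(-17.9) = -35.8
Reactants: 1·(-41.5) + 1·(-47.5) = -89.0
ΔH_rxn = (-35.8) − (-89.0) = 53.2 kcal/mol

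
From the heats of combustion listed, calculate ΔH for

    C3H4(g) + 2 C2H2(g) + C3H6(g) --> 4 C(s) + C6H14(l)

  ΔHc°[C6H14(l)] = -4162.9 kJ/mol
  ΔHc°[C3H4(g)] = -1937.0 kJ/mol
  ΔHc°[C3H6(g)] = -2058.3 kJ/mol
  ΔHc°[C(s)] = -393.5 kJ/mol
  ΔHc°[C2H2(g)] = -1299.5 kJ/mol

Using ΔH = Σ nΔHc°(reactants) − Σ nΔHc°(products):
= [1·(-1937.0) + 2·(-1299.5) + 1·(-2058.3)] − [4·(-393.5) + 1·(-4162.9)]
= -857.4 kJ/mol

ΔH = -857.4 kJ/mol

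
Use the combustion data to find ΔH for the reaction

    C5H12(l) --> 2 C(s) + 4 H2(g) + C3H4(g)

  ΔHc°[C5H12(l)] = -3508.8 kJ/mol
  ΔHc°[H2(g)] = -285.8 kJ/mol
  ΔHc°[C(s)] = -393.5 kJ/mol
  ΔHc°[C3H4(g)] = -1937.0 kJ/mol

ΔH = 358.4 kJ/mol

With combustion enthalpies, reactants minus products:
= [1·(-3508.8)] − [2·(-393.5) + 4·(-285.8) + 1·(-1937.0)]
= 358.4 kJ/mol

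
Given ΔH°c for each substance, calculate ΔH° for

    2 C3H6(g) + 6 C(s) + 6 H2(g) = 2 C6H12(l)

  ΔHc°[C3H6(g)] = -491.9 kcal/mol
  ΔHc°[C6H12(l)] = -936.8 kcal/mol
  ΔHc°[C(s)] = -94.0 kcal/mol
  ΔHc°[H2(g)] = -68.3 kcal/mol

Using ΔH = Σ nΔHc°(reactants) − Σ nΔHc°(products):
= [2·(-491.9) + 6·(-94.0) + 6·(-68.3)] − [2·(-936.8)]
= -84.0 kcal/mol

ΔH° = -84.0 kcal/mol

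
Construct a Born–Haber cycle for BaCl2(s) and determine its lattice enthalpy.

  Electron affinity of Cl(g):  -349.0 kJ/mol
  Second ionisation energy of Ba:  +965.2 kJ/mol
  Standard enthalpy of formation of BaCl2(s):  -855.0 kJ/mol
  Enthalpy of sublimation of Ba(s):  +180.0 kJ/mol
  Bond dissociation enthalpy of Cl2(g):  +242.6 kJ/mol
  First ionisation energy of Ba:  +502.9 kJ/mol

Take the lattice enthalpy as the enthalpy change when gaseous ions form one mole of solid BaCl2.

ΔHf° = 1·ΔHsub + 1·(ΣIE) + 1·D(Cl2) + 2·EA + U
-855.0 = 1·(+180.0) + 1·(+1468.1) + 1·(+242.6) + 2·(-349.0) + U
U = -855.0 − (+1192.7) = -2047.7 kJ/mol

U = -2047.7 kJ/mol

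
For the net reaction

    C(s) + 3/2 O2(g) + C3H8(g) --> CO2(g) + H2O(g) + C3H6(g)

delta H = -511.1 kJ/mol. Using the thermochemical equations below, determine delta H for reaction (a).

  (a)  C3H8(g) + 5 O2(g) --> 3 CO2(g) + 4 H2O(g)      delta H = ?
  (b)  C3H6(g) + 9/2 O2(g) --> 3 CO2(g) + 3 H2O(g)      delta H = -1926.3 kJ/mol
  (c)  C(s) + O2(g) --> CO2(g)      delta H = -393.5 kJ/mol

delta H = -2043.9 kJ/mol

(a) as written: contributes x
(b) reversed: +1926.3 kJ/mol
(c) as written: -393.5 kJ/mol
-511.1 = (+1926.3) + (-393.5) + x
x = (-511.1 − (+1532.8)) / (1) = -2043.9 kJ/mol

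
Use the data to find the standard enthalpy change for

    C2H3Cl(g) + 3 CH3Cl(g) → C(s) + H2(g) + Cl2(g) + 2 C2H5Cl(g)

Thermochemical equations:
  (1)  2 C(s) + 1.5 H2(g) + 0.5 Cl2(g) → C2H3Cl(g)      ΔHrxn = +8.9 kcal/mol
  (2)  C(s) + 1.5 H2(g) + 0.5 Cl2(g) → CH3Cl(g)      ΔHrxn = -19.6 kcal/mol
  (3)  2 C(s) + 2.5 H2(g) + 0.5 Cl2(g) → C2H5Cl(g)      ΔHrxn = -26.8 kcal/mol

ΔHrxn = -3.7 kcal/mol

(1) reversed: -8.9 kcal/mol
(2) reversed and × 3: (-3)·(-19.6) = +58.8 kcal/mol
(3) × 2: (2)·(-26.8) = -53.6 kcal/mol
Combining the equations, ΔHrxn = (-1)·(+8.9) + (-3)·(-19.6) + (2)·(-26.8) = -3.7 kcal/mol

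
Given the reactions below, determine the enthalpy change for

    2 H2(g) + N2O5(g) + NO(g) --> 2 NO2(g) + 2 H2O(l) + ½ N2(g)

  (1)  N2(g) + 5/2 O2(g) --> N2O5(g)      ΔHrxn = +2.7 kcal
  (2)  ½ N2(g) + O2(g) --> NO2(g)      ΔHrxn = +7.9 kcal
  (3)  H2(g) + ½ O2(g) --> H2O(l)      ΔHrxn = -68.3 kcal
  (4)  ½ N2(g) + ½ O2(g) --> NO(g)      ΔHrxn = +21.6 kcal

(1) reversed (reverse to put N2O5(g) on the reactant side): -2.7 kcal
(2) × 2 (×2 to match 2 NO2(g) in the target): (2)·(+7.9) = +15.8 kcal
(3) × 2 (×2 to match 2 H2O(l) in the target): (2)·(-68.3) = -136.6 kcal
(4) reversed (reverse to put NO(g) on the reactant side): -21.6 kcal
Combining the equations, ΔHrxn = (-2.7) + (+15.8) + (-136.6) + (-21.6) = -145.1 kcal

ΔHrxn = -145.1 kcal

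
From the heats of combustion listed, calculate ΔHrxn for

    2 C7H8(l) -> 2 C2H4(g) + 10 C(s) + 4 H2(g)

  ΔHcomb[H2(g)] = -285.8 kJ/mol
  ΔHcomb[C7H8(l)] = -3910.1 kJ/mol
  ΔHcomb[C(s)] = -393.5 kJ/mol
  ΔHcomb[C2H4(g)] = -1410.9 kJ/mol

With combustion enthalpies, reactants minus products:
= [2·(-3910.1)] − [2·(-1410.9) + 10·(-393.5) + 4·(-285.8)]
= 79.8 kJ/mol

ΔHrxn = 79.8 kJ/mol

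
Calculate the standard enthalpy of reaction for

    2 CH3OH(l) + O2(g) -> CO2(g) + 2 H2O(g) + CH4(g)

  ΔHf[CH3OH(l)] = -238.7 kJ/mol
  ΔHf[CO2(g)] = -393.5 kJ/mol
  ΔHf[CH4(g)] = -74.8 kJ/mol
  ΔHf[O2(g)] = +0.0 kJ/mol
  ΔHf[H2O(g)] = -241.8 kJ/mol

ΔH° = -474.5 kJ/mol

Products: 1·(-393.5) + 2·(-241.8) + 1·(-74.8) = -951.9
Reactants: 2·(-238.7) + 1·(+0.0) = -477.4
ΔH° = (-951.9) − (-477.4) = -474.5 kJ/mol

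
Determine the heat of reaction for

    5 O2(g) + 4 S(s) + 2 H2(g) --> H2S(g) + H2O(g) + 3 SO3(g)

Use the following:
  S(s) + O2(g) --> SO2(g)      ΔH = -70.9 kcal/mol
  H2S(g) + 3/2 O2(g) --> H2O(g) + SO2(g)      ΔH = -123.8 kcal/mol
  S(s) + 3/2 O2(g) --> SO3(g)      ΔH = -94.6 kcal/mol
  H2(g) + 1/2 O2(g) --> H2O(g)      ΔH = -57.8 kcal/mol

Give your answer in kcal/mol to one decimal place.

equation 1 as written: -70.9 kcal/mol
equation 2 reversed (reverse to put H2S(g) on the product side): +123.8 kcal/mol
equation 3 × 3 (×3 to match 3 SO3(g) in the target): (3)·(-94.6) = -283.8 kcal/mol
equation 4 × 2 (scale by 2 for the 2 H2(g)): (2)·(-57.8) = -115.6 kcal/mol
Combining the equations, ΔH = (1)·(-70.9) + (-1)·(-123.8) + (3)·(-94.6) + (2)·(-57.8) = -346.5 kcal/mol

ΔH = -346.5 kcal/mol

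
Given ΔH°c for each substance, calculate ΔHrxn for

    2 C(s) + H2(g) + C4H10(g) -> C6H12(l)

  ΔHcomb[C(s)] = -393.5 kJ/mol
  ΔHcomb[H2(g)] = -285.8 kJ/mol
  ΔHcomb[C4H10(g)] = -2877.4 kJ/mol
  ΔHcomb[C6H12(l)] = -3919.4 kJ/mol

Using ΔH = Σ nΔHc°(reactants) − Σ nΔHc°(products):
= [2·(-393.5) + 1·(-285.8) + 1·(-2877.4)] − [1·(-3919.4)]
= -30.8 kJ/mol

ΔHrxn = -30.8 kJ/mol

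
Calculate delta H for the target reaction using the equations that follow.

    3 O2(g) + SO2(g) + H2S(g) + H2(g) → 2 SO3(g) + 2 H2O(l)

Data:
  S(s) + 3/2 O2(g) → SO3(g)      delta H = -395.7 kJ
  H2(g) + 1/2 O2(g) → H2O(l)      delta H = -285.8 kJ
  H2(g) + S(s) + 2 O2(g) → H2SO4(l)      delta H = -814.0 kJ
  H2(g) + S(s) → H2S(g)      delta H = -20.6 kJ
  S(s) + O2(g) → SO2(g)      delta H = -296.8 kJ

equation 1 × 2: (2)·(-395.7) = -791.4 kJ
equation 2 × 2: (2)·(-285.8) = -571.6 kJ
equation 3: not needed.
equation 4 reversed: +20.6 kJ
equation 5 reversed: +296.8 kJ
delta H = (-791.4) + (-571.6) + (+20.6) + (+296.8) = -1045.6 kJ

delta H = -1045.6 kJ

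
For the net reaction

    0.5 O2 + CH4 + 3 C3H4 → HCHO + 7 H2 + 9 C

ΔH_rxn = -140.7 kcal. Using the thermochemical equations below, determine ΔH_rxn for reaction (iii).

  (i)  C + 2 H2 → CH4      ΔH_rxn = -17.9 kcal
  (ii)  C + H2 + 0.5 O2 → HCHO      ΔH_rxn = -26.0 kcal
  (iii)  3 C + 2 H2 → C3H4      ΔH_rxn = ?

ΔH_rxn = 44.2 kcal

(i) reversed (reverse to put CH4 on the reactant side): +17.9 kcal
(ii) as written (HCHO already on the product side): -26.0 kcal
(iii) reversed and × 3 (reverse to put C3H4 on the reactant side; scale by 3 for the 3 C3H4): contributes −3·x
-140.7 = (+17.9) + (-26.0) − 3·x
x = (-140.7 − (-8.1)) / (-3) = 44.2 kcal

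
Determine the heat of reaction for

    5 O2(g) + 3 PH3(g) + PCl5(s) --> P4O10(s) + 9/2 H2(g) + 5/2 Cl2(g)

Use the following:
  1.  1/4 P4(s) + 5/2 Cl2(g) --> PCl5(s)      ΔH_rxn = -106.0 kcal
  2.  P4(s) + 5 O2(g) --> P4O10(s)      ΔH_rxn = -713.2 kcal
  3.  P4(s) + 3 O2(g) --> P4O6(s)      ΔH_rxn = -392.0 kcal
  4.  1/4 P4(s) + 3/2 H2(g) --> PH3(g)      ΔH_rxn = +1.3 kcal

ΔH_rxn = -611.1 kcal

eq. 1 reversed: +106.0 kcal
eq. 2 as written: -713.2 kcal
eq. 3: not needed.
eq. 4 reversed and × 3: (-3)·(+1.3) = -3.9 kcal
ΔH_rxn = (+106.0) + (-713.2) + (-3.9) = -611.1 kcal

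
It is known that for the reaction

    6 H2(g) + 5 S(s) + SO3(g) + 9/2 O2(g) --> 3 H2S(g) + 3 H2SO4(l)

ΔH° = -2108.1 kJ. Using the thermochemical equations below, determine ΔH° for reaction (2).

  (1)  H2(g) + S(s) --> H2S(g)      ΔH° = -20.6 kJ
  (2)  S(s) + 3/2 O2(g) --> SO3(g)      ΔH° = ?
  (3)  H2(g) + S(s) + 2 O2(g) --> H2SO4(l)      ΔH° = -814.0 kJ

(1) × 3: (3)·(-20.6) = -61.8 kJ
(2) reversed: contributes −x
(3) × 3: (3)·(-814.0) = -2442.0 kJ
-2108.1 = (-61.8) + (-2442.0) − x
x = (-2108.1 − (-2503.8)) / (-1) = -395.7 kJ

ΔH° = -395.7 kJ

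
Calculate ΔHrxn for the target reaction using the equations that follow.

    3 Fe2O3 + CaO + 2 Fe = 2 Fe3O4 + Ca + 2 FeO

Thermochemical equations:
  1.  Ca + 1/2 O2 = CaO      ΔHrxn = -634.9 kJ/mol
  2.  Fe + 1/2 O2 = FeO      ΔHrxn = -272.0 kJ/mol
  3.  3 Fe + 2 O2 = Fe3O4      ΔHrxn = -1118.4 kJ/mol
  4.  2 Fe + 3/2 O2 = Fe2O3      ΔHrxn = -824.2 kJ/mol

ΔHrxn = 326.7 kJ/mol

eq. 1 reversed: +634.9 kJ/mol
eq. 2 × 2: (2)·(-272.0) = -544.0 kJ/mol
eq. 3 × 2: (2)·(-1118.4) = -2236.8 kJ/mol
eq. 4 reversed and × 3: (-3)·(-824.2) = +2472.6 kJ/mol
ΔHrxn = (-1)·(-634.9) + (2)·(-272.0) + (2)·(-1118.4) + (-3)·(-824.2) = 326.7 kJ/mol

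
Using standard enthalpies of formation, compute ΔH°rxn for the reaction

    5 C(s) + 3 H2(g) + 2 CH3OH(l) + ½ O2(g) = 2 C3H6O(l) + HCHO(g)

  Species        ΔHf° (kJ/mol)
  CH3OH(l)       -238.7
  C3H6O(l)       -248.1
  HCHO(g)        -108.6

ΔH°rxn = Σ nΔHf°(products) − Σ nΔHf°(reactants).
Products: 2·(-248.1) + 1·(-108.6) = -604.8
Reactants: 5·(+0.0) + 3·(+0.0) + 2·(-238.7) + 1/2·(+0.0) = -477.4
ΔH°rxn = (-604.8) − (-477.4) = -127.4 kJ/mol

ΔH°rxn = -127.4 kJ/mol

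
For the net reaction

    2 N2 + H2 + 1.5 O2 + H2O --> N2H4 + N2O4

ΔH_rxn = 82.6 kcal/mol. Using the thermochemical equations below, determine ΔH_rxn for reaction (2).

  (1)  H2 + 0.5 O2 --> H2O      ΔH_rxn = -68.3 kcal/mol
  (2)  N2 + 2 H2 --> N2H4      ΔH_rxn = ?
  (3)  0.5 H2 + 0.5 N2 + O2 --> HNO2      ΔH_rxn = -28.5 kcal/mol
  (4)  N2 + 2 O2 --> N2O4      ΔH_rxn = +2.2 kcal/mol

ΔH_rxn = 12.1 kcal/mol

(1) reversed: +68.3 kcal/mol
(2) as written: contributes x
(3): not needed.
(4) as written: +2.2 kcal/mol
+82.6 = (+68.3) + (+2.2) + x
x = (+82.6 − (+70.5)) / (1) = 12.1 kcal/mol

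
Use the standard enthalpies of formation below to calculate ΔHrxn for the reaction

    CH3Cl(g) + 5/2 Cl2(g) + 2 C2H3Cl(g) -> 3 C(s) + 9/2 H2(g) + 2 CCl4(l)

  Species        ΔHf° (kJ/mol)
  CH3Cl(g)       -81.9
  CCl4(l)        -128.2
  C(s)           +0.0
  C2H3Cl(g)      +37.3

ΔHrxn = -249.1 kJ/mol

ΔH°rxn = Σ nΔHf°(products) − Σ nΔHf°(reactants).
Products: 3·(+0.0) + 9/2·(+0.0) + 2·(-128.2) = -256.4
Reactants: 1·(-81.9) + 5/2·(+0.0) + 2·(+37.3) = -7.3
ΔHrxn = (-256.4) − (-7.3) = -249.1 kJ/mol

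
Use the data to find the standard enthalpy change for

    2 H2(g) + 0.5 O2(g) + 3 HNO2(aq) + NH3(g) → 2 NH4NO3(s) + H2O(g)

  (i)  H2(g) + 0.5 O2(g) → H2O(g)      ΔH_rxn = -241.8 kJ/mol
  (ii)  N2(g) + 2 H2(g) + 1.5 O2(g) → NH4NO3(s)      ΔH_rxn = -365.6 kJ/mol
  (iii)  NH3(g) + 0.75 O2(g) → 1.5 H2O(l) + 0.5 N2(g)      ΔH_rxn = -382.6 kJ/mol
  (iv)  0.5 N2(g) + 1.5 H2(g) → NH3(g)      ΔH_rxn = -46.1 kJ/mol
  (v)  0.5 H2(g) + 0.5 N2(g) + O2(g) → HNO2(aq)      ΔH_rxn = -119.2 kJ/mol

ΔH_rxn = -569.3 kJ/mol

(i) as written: -241.8 kJ/mol
(ii) × 2: (2)·(-365.6) = -731.2 kJ/mol
(iii): not needed.
(iv) reversed: +46.1 kJ/mol
(v) reversed and × 3: (-3)·(-119.2) = +357.6 kJ/mol
By Hess's law, ΔH_rxn = (-241.8) + (-731.2) + (+46.1) + (+357.6) = -569.3 kJ/mol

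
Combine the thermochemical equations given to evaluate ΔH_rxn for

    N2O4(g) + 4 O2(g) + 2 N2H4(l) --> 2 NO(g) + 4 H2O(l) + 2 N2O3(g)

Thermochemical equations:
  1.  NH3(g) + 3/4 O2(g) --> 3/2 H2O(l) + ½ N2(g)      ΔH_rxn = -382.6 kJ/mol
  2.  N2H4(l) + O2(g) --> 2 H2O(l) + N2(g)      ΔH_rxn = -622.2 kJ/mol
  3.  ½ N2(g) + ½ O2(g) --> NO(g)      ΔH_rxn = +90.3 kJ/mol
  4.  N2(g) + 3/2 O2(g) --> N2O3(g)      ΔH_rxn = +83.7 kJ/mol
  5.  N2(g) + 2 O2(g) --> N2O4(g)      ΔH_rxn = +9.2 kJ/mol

eq. 1: not needed (NH3(g) appears nowhere else).
eq. 2 × 2 (×2 to match 2 N2H4(l) in the target): (2)·(-622.2) = -1244.4 kJ/mol
eq. 3 × 2 (scale by 2 for the 2 NO(g)): (2)·(+90.3) = +180.6 kJ/mol
eq. 4 × 2 (×2 to match 2 N2O3(g) in the target): (2)·(+83.7) = +167.4 kJ/mol
eq. 5 reversed (N2O4(g) must end up as a reactant): -9.2 kJ/mol
ΔH_rxn = (2)·(-622.2) + (2)·(+90.3) + (2)·(+83.7) + (-1)·(+9.2) = -905.6 kJ/mol

ΔH_rxn = -905.6 kJ/mol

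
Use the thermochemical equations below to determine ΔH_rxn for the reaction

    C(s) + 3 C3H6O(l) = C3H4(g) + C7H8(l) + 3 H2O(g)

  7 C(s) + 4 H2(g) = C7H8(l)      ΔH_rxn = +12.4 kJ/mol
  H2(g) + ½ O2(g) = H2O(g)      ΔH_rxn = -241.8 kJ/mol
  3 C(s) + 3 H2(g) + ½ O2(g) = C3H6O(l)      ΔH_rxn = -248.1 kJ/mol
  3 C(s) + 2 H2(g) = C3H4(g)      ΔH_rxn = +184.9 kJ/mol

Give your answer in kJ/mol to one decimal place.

ΔH_rxn = 216.2 kJ/mol

equation 1 as written: +12.4 kJ/mol
equation 2 × 3: (3)·(-241.8) = -725.4 kJ/mol
equation 3 reversed and × 3: (-3)·(-248.1) = +744.3 kJ/mol
equation 4 as written: +184.9 kJ/mol
By Hess's law, ΔH_rxn = (1)·(+12.4) + (3)·(-241.8) + (-3)·(-248.1) + (1)·(+184.9) = 216.2 kJ/mol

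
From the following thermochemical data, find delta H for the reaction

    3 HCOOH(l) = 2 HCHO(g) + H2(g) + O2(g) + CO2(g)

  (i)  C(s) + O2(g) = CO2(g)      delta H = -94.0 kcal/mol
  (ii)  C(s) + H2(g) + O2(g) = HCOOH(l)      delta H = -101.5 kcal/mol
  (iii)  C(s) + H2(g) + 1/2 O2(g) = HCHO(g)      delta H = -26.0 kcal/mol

(i) as written (CO2(g) already on the product side): -94.0 kcal/mol
(ii) reversed and × 3 (reverse to put HCOOH(l) on the reactant side; scale by 3 for the 3 HCOOH(l)): (-3)·(-101.5) = +304.5 kcal/mol
(iii) × 2 (scale by 2 for the 2 HCHO(g)): (2)·(-26.0) = -52.0 kcal/mol
Combining the equations, delta H = (1)·(-94.0) + (-3)·(-101.5) + (2)·(-26.0) = 158.5 kcal/mol

delta H = 158.5 kcal/mol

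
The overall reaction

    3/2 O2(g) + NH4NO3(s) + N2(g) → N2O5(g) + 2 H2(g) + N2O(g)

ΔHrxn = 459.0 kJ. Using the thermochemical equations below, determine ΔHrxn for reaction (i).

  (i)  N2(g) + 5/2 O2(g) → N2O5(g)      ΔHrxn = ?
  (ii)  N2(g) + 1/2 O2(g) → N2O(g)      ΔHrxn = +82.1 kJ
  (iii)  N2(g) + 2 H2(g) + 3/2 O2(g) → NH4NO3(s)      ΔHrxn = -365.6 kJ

(i) as written: contributes x
(ii) as written: +82.1 kJ
(iii) reversed: +365.6 kJ
+459.0 = (+82.1) + (+365.6) + x
x = (+459.0 − (+447.7)) / (1) = 11.3 kJ

ΔHrxn = 11.3 kJ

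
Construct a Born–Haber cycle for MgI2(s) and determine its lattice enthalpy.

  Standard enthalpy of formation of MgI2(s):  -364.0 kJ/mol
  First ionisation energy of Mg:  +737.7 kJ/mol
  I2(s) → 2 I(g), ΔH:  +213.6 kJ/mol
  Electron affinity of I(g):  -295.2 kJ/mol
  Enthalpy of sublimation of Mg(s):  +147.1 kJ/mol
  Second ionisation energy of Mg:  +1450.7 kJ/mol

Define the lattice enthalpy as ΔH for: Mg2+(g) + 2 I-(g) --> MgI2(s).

ΔHf° = 1·ΔHsub + 1·(ΣIE) + 1·D(I2) + 2·EA + U
-364.0 = 1·(+147.1) + 1·(+2188.4) + 1·(+213.6) + 2·(-295.2) + U
U = -364.0 − (+1958.7) = -2322.7 kJ/mol

U = -2322.7 kJ/mol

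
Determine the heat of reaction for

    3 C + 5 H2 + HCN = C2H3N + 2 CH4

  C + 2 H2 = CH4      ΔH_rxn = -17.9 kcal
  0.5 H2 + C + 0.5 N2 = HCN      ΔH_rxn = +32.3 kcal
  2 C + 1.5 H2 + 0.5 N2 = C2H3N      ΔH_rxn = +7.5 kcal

equation 1 × 2: (2)·(-17.9) = -35.8 kcal
equation 2 reversed: -32.3 kcal
equation 3 as written: +7.5 kcal
ΔH_rxn = (2)·(-17.9) + (-1)·(+32.3) + (1)·(+7.5) = -60.6 kcal

ΔH_rxn = -60.6 kcal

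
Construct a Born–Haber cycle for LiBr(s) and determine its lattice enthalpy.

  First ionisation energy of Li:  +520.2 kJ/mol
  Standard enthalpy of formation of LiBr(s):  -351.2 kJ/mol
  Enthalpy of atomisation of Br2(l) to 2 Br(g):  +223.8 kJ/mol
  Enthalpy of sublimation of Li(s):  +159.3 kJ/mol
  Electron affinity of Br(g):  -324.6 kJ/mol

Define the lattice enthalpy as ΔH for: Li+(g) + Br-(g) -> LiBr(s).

U = -818.0 kJ/mol

ΔHf° = 1·ΔHsub + 1·(ΣIE) + 1/2·D(Br2) + 1·EA + U
-351.2 = 1·(+159.3) + 1·(+520.2) + 1/2·(+223.8) + 1·(-324.6) + U
U = -351.2 − (+466.8) = -818.0 kJ/mol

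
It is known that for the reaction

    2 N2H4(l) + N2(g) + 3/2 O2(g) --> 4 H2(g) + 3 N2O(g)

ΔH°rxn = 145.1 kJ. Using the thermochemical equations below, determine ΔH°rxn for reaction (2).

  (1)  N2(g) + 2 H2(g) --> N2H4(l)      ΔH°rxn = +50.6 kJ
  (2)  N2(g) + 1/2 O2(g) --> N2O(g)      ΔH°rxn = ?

(1) reversed and × 2: (-2)·(+50.6) = -101.2 kJ
(2) × 3: contributes 3·x
+145.1 = (-101.2) + 3·x
x = (+145.1 − (-101.2)) / (3) = 82.1 kJ

ΔH°rxn = 82.1 kJ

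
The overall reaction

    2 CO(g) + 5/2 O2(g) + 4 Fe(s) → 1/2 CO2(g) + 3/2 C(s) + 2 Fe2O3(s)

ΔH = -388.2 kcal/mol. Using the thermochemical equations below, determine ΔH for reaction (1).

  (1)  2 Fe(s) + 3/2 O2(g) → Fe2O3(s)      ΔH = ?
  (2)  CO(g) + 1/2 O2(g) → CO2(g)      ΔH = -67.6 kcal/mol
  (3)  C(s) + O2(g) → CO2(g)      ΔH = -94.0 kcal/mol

(1) × 2 (×2 to match 2 Fe2O3(s) in the target): contributes 2·x
(2) × 2 (×2 to match 2 CO(g) in the target): (2)·(-67.6) = -135.2 kcal/mol
(3) reversed and × 3/2 (C(s) must end up as a product; scale by 3/2 for the 3/2 C(s)): (-3/2)·(-94.0) = +141.0 kcal/mol
-388.2 = (-135.2) + (+141.0) + 2·x
x = (-388.2 − (+5.8)) / (2) = -197.0 kcal/mol

ΔH = -197.0 kcal/mol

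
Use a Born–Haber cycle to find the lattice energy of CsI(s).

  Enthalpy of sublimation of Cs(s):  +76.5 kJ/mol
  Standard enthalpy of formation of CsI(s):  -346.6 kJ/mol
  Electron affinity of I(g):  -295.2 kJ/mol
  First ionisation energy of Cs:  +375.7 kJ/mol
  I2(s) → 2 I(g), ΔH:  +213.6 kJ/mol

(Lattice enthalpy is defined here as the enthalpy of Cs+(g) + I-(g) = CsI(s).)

U = -610.4 kJ/mol

ΔHf° = 1·ΔHsub + 1·(ΣIE) + 1/2·D(I2) + 1·EA + U
-346.6 = 1·(+76.5) + 1·(+375.7) + 1/2·(+213.6) + 1·(-295.2) + U
U = -346.6 − (+263.8) = -610.4 kJ/mol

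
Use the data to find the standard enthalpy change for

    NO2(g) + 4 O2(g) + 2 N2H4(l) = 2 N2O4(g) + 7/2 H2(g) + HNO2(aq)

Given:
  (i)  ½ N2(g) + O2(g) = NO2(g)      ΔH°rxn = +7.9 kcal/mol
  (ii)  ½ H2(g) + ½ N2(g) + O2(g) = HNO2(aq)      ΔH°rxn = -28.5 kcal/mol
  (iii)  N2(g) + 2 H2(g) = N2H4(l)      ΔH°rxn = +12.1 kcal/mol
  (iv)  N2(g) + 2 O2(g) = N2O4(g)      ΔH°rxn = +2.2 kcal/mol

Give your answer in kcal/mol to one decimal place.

ΔH°rxn = -56.2 kcal/mol

(i) reversed: -7.9 kcal/mol
(ii) as written: -28.5 kcal/mol
(iii) reversed and × 2: (-2)·(+12.1) = -24.2 kcal/mol
(iv) × 2: (2)·(+2.2) = +4.4 kcal/mol
Combining the equations, ΔH°rxn = (-1)·(+7.9) + (1)·(-28.5) + (-2)·(+12.1) + (2)·(+2.2) = -56.2 kcal/mol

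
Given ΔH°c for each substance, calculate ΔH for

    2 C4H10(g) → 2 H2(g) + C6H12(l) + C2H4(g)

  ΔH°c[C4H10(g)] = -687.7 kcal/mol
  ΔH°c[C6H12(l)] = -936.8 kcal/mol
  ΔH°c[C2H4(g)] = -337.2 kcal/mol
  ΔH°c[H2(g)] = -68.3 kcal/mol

ΔH = 35.2 kcal/mol

With combustion enthalpies, reactants minus products:
= [2·(-687.7)] − [2·(-68.3) + 1·(-936.8) + 1·(-337.2)]
= 35.2 kcal/mol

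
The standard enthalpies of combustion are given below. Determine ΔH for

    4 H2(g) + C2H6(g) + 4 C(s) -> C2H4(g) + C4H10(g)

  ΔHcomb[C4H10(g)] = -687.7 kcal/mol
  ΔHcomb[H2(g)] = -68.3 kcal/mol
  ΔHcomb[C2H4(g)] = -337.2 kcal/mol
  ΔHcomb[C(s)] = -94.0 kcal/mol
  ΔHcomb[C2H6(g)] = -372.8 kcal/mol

Using ΔH = Σ nΔHc°(reactants) − Σ nΔHc°(products):
= [4·(-68.3) + 1·(-372.8) + 4·(-94.0)] − [1·(-337.2) + 1·(-687.7)]
= 2.9 kcal/mol

ΔH = 2.9 kcal/mol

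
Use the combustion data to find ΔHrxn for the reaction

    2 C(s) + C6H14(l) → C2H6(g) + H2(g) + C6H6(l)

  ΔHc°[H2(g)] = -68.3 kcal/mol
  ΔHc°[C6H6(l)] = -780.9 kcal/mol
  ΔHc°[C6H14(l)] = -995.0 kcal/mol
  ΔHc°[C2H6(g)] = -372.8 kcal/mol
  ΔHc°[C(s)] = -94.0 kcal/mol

ΔHrxn = 39.0 kcal/mol

Using ΔH = Σ nΔHc°(reactants) − Σ nΔHc°(products):
= [2·(-94.0) + 1·(-995.0)] − [1·(-372.8) + 1·(-68.3) + 1·(-780.9)]
= 39.0 kcal/mol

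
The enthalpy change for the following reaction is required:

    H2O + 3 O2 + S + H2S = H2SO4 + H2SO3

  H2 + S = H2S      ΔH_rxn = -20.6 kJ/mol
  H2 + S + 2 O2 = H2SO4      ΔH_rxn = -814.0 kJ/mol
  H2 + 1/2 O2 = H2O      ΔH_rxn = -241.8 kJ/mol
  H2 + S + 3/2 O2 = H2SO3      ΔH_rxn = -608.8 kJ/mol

ΔH_rxn = -1160.4 kJ/mol

equation 1 reversed: +20.6 kJ/mol
equation 2 as written: -814.0 kJ/mol
equation 3 reversed: +241.8 kJ/mol
equation 4 as written: -608.8 kJ/mol
Summing the manipulated equations, ΔH_rxn = (-1)·(-20.6) + (1)·(-814.0) + (-1)·(-241.8) + (1)·(-608.8) = -1160.4 kJ/mol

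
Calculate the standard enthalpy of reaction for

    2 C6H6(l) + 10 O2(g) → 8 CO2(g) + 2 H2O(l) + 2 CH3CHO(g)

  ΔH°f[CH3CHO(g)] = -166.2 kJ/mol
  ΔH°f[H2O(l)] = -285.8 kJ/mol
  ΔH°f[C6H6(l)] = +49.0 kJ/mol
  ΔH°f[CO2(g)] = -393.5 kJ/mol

ΔH° = -4150.0 kJ/mol

Products: 8·(-393.5) + 2·(-285.8) + 2·(-166.2) = -4052.0
Reactants: 2·(+49.0) + 10·(+0.0) = +98.0
ΔH° = (-4052.0) − (+98.0) = -4150.0 kJ/mol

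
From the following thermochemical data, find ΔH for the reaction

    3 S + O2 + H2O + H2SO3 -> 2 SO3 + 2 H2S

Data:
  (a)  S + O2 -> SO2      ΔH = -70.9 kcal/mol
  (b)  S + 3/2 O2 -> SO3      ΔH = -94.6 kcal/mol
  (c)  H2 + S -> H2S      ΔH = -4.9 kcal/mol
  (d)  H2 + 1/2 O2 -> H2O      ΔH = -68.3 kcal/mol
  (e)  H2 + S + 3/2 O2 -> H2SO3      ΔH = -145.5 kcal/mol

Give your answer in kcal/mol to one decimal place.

ΔH = 14.8 kcal/mol

(a): not needed (SO2 appears nowhere else).
(b) × 2 (scale by 2 for the 2 SO3): (2)·(-94.6) = -189.2 kcal/mol
(c) × 2 (×2 to match 2 H2S in the target): (2)·(-4.9) = -9.8 kcal/mol
(d) reversed (reverse to put H2O on the reactant side): +68.3 kcal/mol
(e) reversed (reverse to put H2SO3 on the reactant side): +145.5 kcal/mol
Summing the manipulated equations, ΔH = (2)·(-94.6) + (2)·(-4.9) + (-1)·(-68.3) + (-1)·(-145.5) = 14.8 kcal/mol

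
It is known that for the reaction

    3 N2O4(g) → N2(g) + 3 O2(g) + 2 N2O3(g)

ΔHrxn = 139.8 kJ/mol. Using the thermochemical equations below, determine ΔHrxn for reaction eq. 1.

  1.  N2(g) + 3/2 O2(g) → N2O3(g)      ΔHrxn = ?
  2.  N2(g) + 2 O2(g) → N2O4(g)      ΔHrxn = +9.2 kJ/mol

eq. 1 × 2 (scale by 2 for the 2 N2O3(g)): contributes 2·x
eq. 2 reversed and × 3 (reverse to put N2O4(g) on the reactant side; ×3 to match 3 N2O4(g) in the target): (-3)·(+9.2) = -27.6 kJ/mol
+139.8 = (-27.6) + 2·x
x = (+139.8 − (-27.6)) / (2) = 83.7 kJ/mol

ΔHrxn = 83.7 kJ/mol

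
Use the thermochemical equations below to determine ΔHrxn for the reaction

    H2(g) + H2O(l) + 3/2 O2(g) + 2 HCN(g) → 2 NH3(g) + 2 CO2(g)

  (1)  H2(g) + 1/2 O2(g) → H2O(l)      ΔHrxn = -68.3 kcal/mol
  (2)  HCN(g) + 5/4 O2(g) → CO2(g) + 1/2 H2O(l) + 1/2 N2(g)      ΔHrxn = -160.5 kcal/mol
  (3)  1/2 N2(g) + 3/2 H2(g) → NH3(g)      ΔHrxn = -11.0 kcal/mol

(1) reversed and × 2: (-2)·(-68.3) = +136.6 kcal/mol
(2) × 2: (2)·(-160.5) = -321.0 kcal/mol
(3) × 2: (2)·(-11.0) = -22.0 kcal/mol
ΔHrxn = (+136.6) + (-321.0) + (-22.0) = -206.4 kcal/mol

ΔHrxn = -206.4 kcal/mol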